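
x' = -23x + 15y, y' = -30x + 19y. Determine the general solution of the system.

Coefficient matrix A = [[-23, 15], [-30, 19]].
Characteristic polynomial det(A - λI) = λ^2 + 4λ + 13 = 0.
Eigenvalues λ = -2 ± 3i (complex conjugate pair).
For λ=-2+3i: an eigenvector is (1,1) - i(-2,-3) = (1 + 2i, 1 + 3i).
A real fundamental pair from Re and Im of e^((-2+3i)t)v: X_1 = e^(-2t)(cos(3t)·(1,1) + sin(3t)·(-2,-3)), X_2 = e^(-2t)(sin(3t)·(1,1) - cos(3t)·(-2,-3)).
General solution: K_1X_1 + K_2X_2.

x(t) = -2K_1e^(-2t)sin(3t) + K_1e^(-2t)cos(3t) + K_2e^(-2t)sin(3t) + 2K_2e^(-2t)cos(3t), y(t) = -3K_1e^(-2t)sin(3t) + K_1e^(-2t)cos(3t) + K_2e^(-2t)sin(3t) + 3K_2e^(-2t)cos(3t)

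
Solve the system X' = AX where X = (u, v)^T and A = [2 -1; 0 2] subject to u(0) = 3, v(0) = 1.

u(t) = -te^(2t) + 3e^(2t), v(t) = e^(2t)

Coefficient matrix A = [[2, -1], [0, 2]].
Characteristic polynomial det(A - λI) = λ^2 - 4λ + 4 = 0.
Single eigenvalue λ = 2 with algebraic multiplicity 2.
Eigenvector v = (-1,0); generalized eigenvector w with (A-λI)w=v is (1,1).
General solution: e^(2t)[c_1·v + c_2·(t·v + w)].
Applying u(0)=3, v(0)=1 gives c_1=-2, c_2=1.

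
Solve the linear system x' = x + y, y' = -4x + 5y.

Coefficient matrix A = [[1, 1], [-4, 5]].
Characteristic polynomial det(A - λI) = λ^2 - 6λ + 9 = 0.
Single eigenvalue λ = 3 with algebraic multiplicity 2.
Eigenvector v = (-1,-2); generalized eigenvector w with (A-λI)w=v is (-1,-3).
General solution: e^(3t)[c_1·v + c_2·(t·v + w)].

x(t) = -c_1e^(3t) - c_2te^(3t) - c_2e^(3t), y(t) = -2c_1e^(3t) - 2c_2te^(3t) - 3c_2e^(3t)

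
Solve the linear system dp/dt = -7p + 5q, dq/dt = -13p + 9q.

p(t) = -2C_1e^(t)sin(t) - C_1e^(t)cos(t) - C_2e^(t)sin(t) + 2C_2e^(t)cos(t), q(t) = -3C_1e^(t)sin(t) - 2C_1e^(t)cos(t) - 2C_2e^(t)sin(t) + 3C_2e^(t)cos(t)

Coefficient matrix A = [[-7, 5], [-13, 9]].
Characteristic polynomial det(A - λI) = λ^2 - 2λ + 2 = 0.
Eigenvalues λ = 1 ± i (complex conjugate pair).
For λ=1+i: an eigenvector is (-1,-2) - i(-2,-3) = (-1 + 2i, -2 + 3i).
A real fundamental pair from Re and Im of e^((1+i)t)v: X_1 = e^(t)(cos(t)·(-1,-2) + sin(t)·(-2,-3)), X_2 = e^(t)(sin(t)·(-1,-2) - cos(t)·(-2,-3)).
General solution: C_1X_1 + C_2X_2.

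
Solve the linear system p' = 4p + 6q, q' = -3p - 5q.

p(t) = 2C_1e^(t) + C_2e^(-2t), q(t) = -C_1e^(t) - C_2e^(-2t)

Coefficient matrix A = [[4, 6], [-3, -5]].
Characteristic polynomial det(A - λI) = λ^2 + λ - 2 = 0.
Eigenvalues λ = 1, -2.
For λ=1: (A-λI) row 1 is [3, 6], so an eigenvector is (2, -1).
For λ=-2: (A-λI) row 1 is [6, 6], so an eigenvector is (1, -1).
General solution: C_1e^(t)(2,-1) + C_2e^(-2t)(1,-1).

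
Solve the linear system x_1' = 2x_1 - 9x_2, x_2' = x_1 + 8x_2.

Coefficient matrix A = [[2, -9], [1, 8]].
Characteristic polynomial det(A - λI) = λ^2 - 10λ + 25 = 0.
Single eigenvalue λ = 5 with algebraic multiplicity 2.
Eigenvector v = (3,-1); generalized eigenvector w with (A-λI)w=v is (-1,0).
General solution: e^(5t)[C_1·v + C_2·(t·v + w)].

x_1(t) = 3C_1e^(5t) + 3C_2te^(5t) - C_2e^(5t), x_2(t) = -C_1e^(5t) - C_2te^(5t)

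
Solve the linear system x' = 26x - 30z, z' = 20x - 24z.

Coefficient matrix A = [[26, -30], [20, -24]].
Characteristic polynomial det(A - λI) = λ^2 - 2λ - 24 = 0.
Eigenvalues λ = -4, 6.
For λ=-4: (A-λI) row 1 is [30, -30], so an eigenvector is (-1, -1).
For λ=6: (A-λI) row 1 is [20, -30], so an eigenvector is (-3, -2).
General solution: c_1e^(-4t)(-1,-1) + c_2e^(6t)(-3,-2).

x(t) = -c_1e^(-4t) - 3c_2e^(6t), z(t) = -c_1e^(-4t) - 2c_2e^(6t)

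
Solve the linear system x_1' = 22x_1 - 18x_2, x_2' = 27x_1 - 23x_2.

Coefficient matrix A = [[22, -18], [27, -23]].
Characteristic polynomial det(A - λI) = λ^2 + λ - 20 = 0.
Eigenvalues λ = 4, -5.
For λ=4: (A-λI) row 1 is [18, -18], so an eigenvector is (1, 1).
For λ=-5: (A-λI) row 1 is [27, -18], so an eigenvector is (-2, -3).
General solution: C_1e^(4t)(1,1) + C_2e^(-5t)(-2,-3).

x_1(t) = C_1e^(4t) - 2C_2e^(-5t), x_2(t) = C_1e^(4t) - 3C_2e^(-5t)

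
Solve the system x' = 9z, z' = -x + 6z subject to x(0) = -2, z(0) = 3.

Coefficient matrix A = [[0, 9], [-1, 6]].
Characteristic polynomial det(A - λI) = λ^2 - 6λ + 9 = 0.
Single eigenvalue λ = 3 with algebraic multiplicity 2.
Eigenvector v = (3,1); generalized eigenvector w with (A-λI)w=v is (-1,0).
General solution: e^(3t)[K_1·v + K_2·(t·v + w)].
Applying x(0)=-2, z(0)=3 gives K_1=3, K_2=11.

x(t) = 33te^(3t) - 2e^(3t), z(t) = 11te^(3t) + 3e^(3t)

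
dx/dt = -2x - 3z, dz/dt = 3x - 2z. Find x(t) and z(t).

x(t) = c_1e^(-2t)sin(3t) - c_2e^(-2t)cos(3t), z(t) = -c_1e^(-2t)cos(3t) - c_2e^(-2t)sin(3t)

Coefficient matrix A = [[-2, -3], [3, -2]].
Characteristic polynomial det(A - λI) = λ^2 + 4λ + 13 = 0.
Eigenvalues λ = -2 ± 3i (complex conjugate pair).
For λ=-2+3i: an eigenvector is (0,-1) - i(1,0) = (0 - i, -1).
A real fundamental pair from Re and Im of e^((-2+3i)t)v: X_1 = e^(-2t)(cos(3t)·(0,-1) + sin(3t)·(1,0)), X_2 = e^(-2t)(sin(3t)·(0,-1) - cos(3t)·(1,0)).
General solution: c_1X_1 + c_2X_2.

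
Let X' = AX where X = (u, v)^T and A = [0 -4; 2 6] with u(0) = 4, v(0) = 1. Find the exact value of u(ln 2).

-56

A = [[0,-4],[2,6]]; eigenvalues λ = 2, 4.
Eigenvectors: (-2,1) for λ=2, (1,-1) for λ=4.
From the initial condition, c_1 = -5, c_2 = -6.
u(ln 2) = (-5)(2^2)(-2) + (-6)(2^4)(1) = -56.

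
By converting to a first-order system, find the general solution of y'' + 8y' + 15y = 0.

Let x_1 = y, x_2 = y'. Then x_1' = x_2 and x_2' = -15x_1 - 8x_2.
A = [[0,1],[-15,-8]]; det(A-λI) = λ^2 + 8λ + 15.
Eigenvalues λ = -3, -5 with eigenvectors (1,-3), (1,-5).

y(t) = C_1e^(-3t) + C_2e^(-5t)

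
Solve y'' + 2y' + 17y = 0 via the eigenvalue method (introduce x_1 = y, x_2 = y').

Let x_1 = y, x_2 = y'. Then x_1' = x_2 and x_2' = -17x_1 - 2x_2.
A = [[0,1],[-17,-2]]; det(A-λI) = λ^2 + 2λ + 17.
Eigenvalues λ = -1 ± 4i.

y(t) = C_1e^(-t)cos(4t) + C_2e^(-t)sin(4t)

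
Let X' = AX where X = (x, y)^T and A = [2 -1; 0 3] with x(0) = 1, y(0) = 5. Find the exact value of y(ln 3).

135

A = [[2,-1],[0,3]]; eigenvalues λ = 3, 2.
Eigenvectors: (-1,1) for λ=3, (1,0) for λ=2.
From the initial condition, c_1 = 5, c_2 = 6.
y(ln 3) = (5)(3^3)(1) + (6)(3^2)(0) = 135.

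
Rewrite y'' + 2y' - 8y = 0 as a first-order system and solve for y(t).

y(t) = C_1e^(-4t) + C_2e^(2t)

Let x_1 = y, x_2 = y'. Then x_1' = x_2 and x_2' = 8x_1 - 2x_2.
A = [[0,1],[8,-2]]; det(A-λI) = λ^2 + 2λ - 8.
Eigenvalues λ = -4, 2 with eigenvectors (1,-4), (1,2).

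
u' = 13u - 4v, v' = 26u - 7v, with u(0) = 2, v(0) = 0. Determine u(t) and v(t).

u(t) = 10e^(3t)sin(2t) + 2e^(3t)cos(2t), v(t) = 26e^(3t)sin(2t)

Coefficient matrix A = [[13, -4], [26, -7]].
Characteristic polynomial det(A - λI) = λ^2 - 6λ + 13 = 0.
Eigenvalues λ = 3 ± 2i (complex conjugate pair).
For λ=3+2i: an eigenvector is (1,3) - i(-1,-2) = (1 + i, 3 + 2i).
A real fundamental pair from Re and Im of e^((3+2i)t)v: X_1 = e^(3t)(cos(2t)·(1,3) + sin(2t)·(-1,-2)), X_2 = e^(3t)(sin(2t)·(1,3) - cos(2t)·(-1,-2)).
General solution: C_1X_1 + C_2X_2.
Applying u(0)=2, v(0)=0 gives C_1=-4, C_2=6.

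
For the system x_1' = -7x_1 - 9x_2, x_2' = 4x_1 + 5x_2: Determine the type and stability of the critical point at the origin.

A = [[-7,-9],[4,5]]; det(A-λI) = λ^2 + 2λ + 1.
repeated λ = -1 with a single eigenvector.

stable improper node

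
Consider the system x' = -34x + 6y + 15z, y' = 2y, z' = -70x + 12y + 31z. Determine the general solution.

Coefficient matrix A = [[-34, 6, 15], [0, 2, 0], [-70, 12, 31]].
det(A - λI) = 0 gives eigenvalues λ = -4, 2, 1.
For λ=-4: eigenvector (1,0,2).
For λ=2: eigenvector (1,1,2).
For λ=1: eigenvector (3,0,7).
General solution: c_1e^(-4t)(1,0,2) + c_2e^(2t)(1,1,2) + c_3e^(t)(3,0,7).

x(t) = c_1e^(-4t) + c_2e^(2t) + 3c_3e^(t), y(t) = c_2e^(2t), z(t) = 2c_1e^(-4t) + 2c_2e^(2t) + 7c_3e^(t)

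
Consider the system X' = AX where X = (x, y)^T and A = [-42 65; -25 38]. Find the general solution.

Coefficient matrix A = [[-42, 65], [-25, 38]].
Characteristic polynomial det(A - λI) = λ^2 + 4λ + 29 = 0.
Eigenvalues λ = -2 ± 5i (complex conjugate pair).
For λ=-2+5i: an eigenvector is (3,2) - i(2,1) = (3 - 2i, 2 - i).
A real fundamental pair from Re and Im of e^((-2+5i)t)v: X_1 = e^(-2t)(cos(5t)·(3,2) + sin(5t)·(2,1)), X_2 = e^(-2t)(sin(5t)·(3,2) - cos(5t)·(2,1)).
General solution: c_1X_1 + c_2X_2.

x(t) = 2c_1e^(-2t)sin(5t) + 3c_1e^(-2t)cos(5t) + 3c_2e^(-2t)sin(5t) - 2c_2e^(-2t)cos(5t), y(t) = c_1e^(-2t)sin(5t) + 2c_1e^(-2t)cos(5t) + 2c_2e^(-2t)sin(5t) - c_2e^(-2t)cos(5t)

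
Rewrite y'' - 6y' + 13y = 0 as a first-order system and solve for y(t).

y(t) = c_1e^(3t)cos(2t) + c_2e^(3t)sin(2t)

Let x_1 = y, x_2 = y'. Then x_1' = x_2 and x_2' = -13x_1 + 6x_2.
A = [[0,1],[-13,6]]; det(A-λI) = λ^2 - 6λ + 13.
Eigenvalues λ = 3 ± 2i.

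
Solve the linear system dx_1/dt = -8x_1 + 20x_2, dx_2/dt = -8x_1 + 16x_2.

x_1(t) = -2c_1e^(4t)sin(4t) - c_1e^(4t)cos(4t) - c_2e^(4t)sin(4t) + 2c_2e^(4t)cos(4t), x_2(t) = -c_1e^(4t)sin(4t) - c_1e^(4t)cos(4t) - c_2e^(4t)sin(4t) + c_2e^(4t)cos(4t)

Coefficient matrix A = [[-8, 20], [-8, 16]].
Characteristic polynomial det(A - λI) = λ^2 - 8λ + 32 = 0.
Eigenvalues λ = 4 ± 4i (complex conjugate pair).
For λ=4+4i: an eigenvector is (-1,-1) - i(-2,-1) = (-1 + 2i, -1 + i).
A real fundamental pair from Re and Im of e^((4+4i)t)v: X_1 = e^(4t)(cos(4t)·(-1,-1) + sin(4t)·(-2,-1)), X_2 = e^(4t)(sin(4t)·(-1,-1) - cos(4t)·(-2,-1)).
General solution: c_1X_1 + c_2X_2.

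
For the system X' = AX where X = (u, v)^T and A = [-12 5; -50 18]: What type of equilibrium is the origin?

A = [[-12,5],[-50,18]]; det(A-λI) = λ^2 - 6λ + 34.
λ = 3 ± 5i: positive real part.

unstable spiral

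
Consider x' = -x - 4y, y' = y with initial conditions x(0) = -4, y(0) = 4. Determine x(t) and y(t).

Coefficient matrix A = [[-1, -4], [0, 1]].
Characteristic polynomial det(A - λI) = λ^2 - 1 = 0.
Eigenvalues λ = 1, -1.
For λ=1: (A-λI) row 1 is [-2, -4], so an eigenvector is (2, -1).
For λ=-1: (A-λI) row 1 is [0, -4], so an eigenvector is (1, 0).
General solution: C_1e^(t)(2,-1) + C_2e^(-t)(1,0).
Applying x(0)=-4, y(0)=4 gives C_1=-4, C_2=4.

x(t) = -8e^(t) + 4e^(-t), y(t) = 4e^(t)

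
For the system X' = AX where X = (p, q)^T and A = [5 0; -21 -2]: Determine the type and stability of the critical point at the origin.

saddle

A = [[5,0],[-21,-2]]; det(A-λI) = λ^2 - 3λ - 10.
λ = 5, -2: opposite signs.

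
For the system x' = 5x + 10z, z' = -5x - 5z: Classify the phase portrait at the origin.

A = [[5,10],[-5,-5]]; det(A-λI) = λ^2 + 25.
λ = 0 ± 5i: zero real part.

center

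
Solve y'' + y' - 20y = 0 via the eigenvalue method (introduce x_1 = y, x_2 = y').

Let x_1 = y, x_2 = y'. Then x_1' = x_2 and x_2' = 20x_1 - x_2.
A = [[0,1],[20,-1]]; det(A-λI) = λ^2 + λ - 20.
Eigenvalues λ = 4, -5 with eigenvectors (1,4), (1,-5).

y(t) = C_1e^(4t) + C_2e^(-5t)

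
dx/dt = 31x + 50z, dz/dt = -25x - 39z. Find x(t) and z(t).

Coefficient matrix A = [[31, 50], [-25, -39]].
Characteristic polynomial det(A - λI) = λ^2 + 8λ + 41 = 0.
Eigenvalues λ = -4 ± 5i (complex conjugate pair).
For λ=-4+5i: an eigenvector is (3,-2) - i(1,-1) = (3 - i, -2 + i).
A real fundamental pair from Re and Im of e^((-4+5i)t)v: X_1 = e^(-4t)(cos(5t)·(3,-2) + sin(5t)·(1,-1)), X_2 = e^(-4t)(sin(5t)·(3,-2) - cos(5t)·(1,-1)).
General solution: C_1X_1 + C_2X_2.

x(t) = C_1e^(-4t)sin(5t) + 3C_1e^(-4t)cos(5t) + 3C_2e^(-4t)sin(5t) - C_2e^(-4t)cos(5t), z(t) = -C_1e^(-4t)sin(5t) - 2C_1e^(-4t)cos(5t) - 2C_2e^(-4t)sin(5t) + C_2e^(-4t)cos(5t)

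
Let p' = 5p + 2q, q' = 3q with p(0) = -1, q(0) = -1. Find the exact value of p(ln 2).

A = [[5,2],[0,3]]; eigenvalues λ = 5, 3.
Eigenvectors: (-1,0) for λ=5, (1,-1) for λ=3.
From the initial condition, c_1 = 2, c_2 = 1.
p(ln 2) = (2)(2^5)(-1) + (1)(2^3)(1) = -56.

-56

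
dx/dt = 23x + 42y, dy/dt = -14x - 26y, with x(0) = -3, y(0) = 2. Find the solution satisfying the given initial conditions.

x(t) = -3e^(-5t), y(t) = 2e^(-5t)

Coefficient matrix A = [[23, 42], [-14, -26]].
Characteristic polynomial det(A - λI) = λ^2 + 3λ - 10 = 0.
Eigenvalues λ = -5, 2.
For λ=-5: (A-λI) row 1 is [28, 42], so an eigenvector is (3, -2).
For λ=2: (A-λI) row 1 is [21, 42], so an eigenvector is (2, -1).
General solution: c_1e^(-5t)(3,-2) + c_2e^(2t)(2,-1).
Applying x(0)=-3, y(0)=2 gives c_1=-1, c_2=0.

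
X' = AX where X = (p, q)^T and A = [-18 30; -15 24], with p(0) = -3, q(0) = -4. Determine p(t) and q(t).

Coefficient matrix A = [[-18, 30], [-15, 24]].
Characteristic polynomial det(A - λI) = λ^2 - 6λ + 18 = 0.
Eigenvalues λ = 3 ± 3i (complex conjugate pair).
For λ=3+3i: an eigenvector is (-3,-2) - i(1,1) = (-3 - i, -2 - i).
A real fundamental pair from Re and Im of e^((3+3i)t)v: X_1 = e^(3t)(cos(3t)·(-3,-2) + sin(3t)·(1,1)), X_2 = e^(3t)(sin(3t)·(-3,-2) - cos(3t)·(1,1)).
General solution: C_1X_1 + C_2X_2.
Applying p(0)=-3, q(0)=-4 gives C_1=-1, C_2=6.

p(t) = -19e^(3t)sin(3t) - 3e^(3t)cos(3t), q(t) = -13e^(3t)sin(3t) - 4e^(3t)cos(3t)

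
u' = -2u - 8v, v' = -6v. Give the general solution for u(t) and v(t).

Coefficient matrix A = [[-2, -8], [0, -6]].
Characteristic polynomial det(A - λI) = λ^2 + 8λ + 12 = 0.
Eigenvalues λ = -6, -2.
For λ=-6: (A-λI) row 1 is [4, -8], so an eigenvector is (-2, -1).
For λ=-2: (A-λI) row 1 is [0, -8], so an eigenvector is (1, 0).
General solution: c_1e^(-6t)(-2,-1) + c_2e^(-2t)(1,0).

u(t) = -2c_1e^(-6t) + c_2e^(-2t), v(t) = -c_1e^(-6t)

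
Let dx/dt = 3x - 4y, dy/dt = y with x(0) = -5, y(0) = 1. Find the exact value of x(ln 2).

A = [[3,-4],[0,1]]; eigenvalues λ = 3, 1.
Eigenvectors: (1,0) for λ=3, (2,1) for λ=1.
From the initial condition, c_1 = -7, c_2 = 1.
x(ln 2) = (-7)(2^3)(1) + (1)(2^1)(2) = -52.

-52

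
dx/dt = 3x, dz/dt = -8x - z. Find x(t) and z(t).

Coefficient matrix A = [[3, 0], [-8, -1]].
Characteristic polynomial det(A - λI) = λ^2 - 2λ - 3 = 0.
Eigenvalues λ = -1, 3.
For λ=-1: (A-λI) row 1 is [4, 0], so an eigenvector is (0, 1).
For λ=3: (A-λI) row 2 is [-8, -4], so an eigenvector is (1, -2).
General solution: C_1e^(-t)(0,1) + C_2e^(3t)(1,-2).

x(t) = C_2e^(3t), z(t) = C_1e^(-t) - 2C_2e^(3t)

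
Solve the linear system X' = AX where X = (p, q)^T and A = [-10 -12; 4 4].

Coefficient matrix A = [[-10, -12], [4, 4]].
Characteristic polynomial det(A - λI) = λ^2 + 6λ + 8 = 0.
Eigenvalues λ = -4, -2.
For λ=-4: (A-λI) row 1 is [-6, -12], so an eigenvector is (2, -1).
For λ=-2: (A-λI) row 1 is [-8, -12], so an eigenvector is (-3, 2).
General solution: K_1e^(-4t)(2,-1) + K_2e^(-2t)(-3,2).

p(t) = 2K_1e^(-4t) - 3K_2e^(-2t), q(t) = -K_1e^(-4t) + 2K_2e^(-2t)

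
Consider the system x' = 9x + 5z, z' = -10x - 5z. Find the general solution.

x(t) = 2c_1e^(2t)sin(t) + c_1e^(2t)cos(t) + c_2e^(2t)sin(t) - 2c_2e^(2t)cos(t), z(t) = -3c_1e^(2t)sin(t) - c_1e^(2t)cos(t) - c_2e^(2t)sin(t) + 3c_2e^(2t)cos(t)

Coefficient matrix A = [[9, 5], [-10, -5]].
Characteristic polynomial det(A - λI) = λ^2 - 4λ + 5 = 0.
Eigenvalues λ = 2 ± i (complex conjugate pair).
For λ=2+i: an eigenvector is (1,-1) - i(2,-3) = (1 - 2i, -1 + 3i).
A real fundamental pair from Re and Im of e^((2+i)t)v: X_1 = e^(2t)(cos(t)·(1,-1) + sin(t)·(2,-3)), X_2 = e^(2t)(sin(t)·(1,-1) - cos(t)·(2,-3)).
General solution: c_1X_1 + c_2X_2.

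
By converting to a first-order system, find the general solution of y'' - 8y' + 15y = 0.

Let x_1 = y, x_2 = y'. Then x_1' = x_2 and x_2' = -15x_1 + 8x_2.
A = [[0,1],[-15,8]]; det(A-λI) = λ^2 - 8λ + 15.
Eigenvalues λ = 3, 5 with eigenvectors (1,3), (1,5).

y(t) = K_1e^(3t) + K_2e^(5t)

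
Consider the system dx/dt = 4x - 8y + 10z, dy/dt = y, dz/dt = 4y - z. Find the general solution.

x(t) = -4c_1e^(t) + c_2e^(4t) - 2c_3e^(-t), y(t) = c_1e^(t), z(t) = 2c_1e^(t) + c_3e^(-t)

Coefficient matrix A = [[4, -8, 10], [0, 1, 0], [0, 4, -1]].
det(A - λI) = 0 gives eigenvalues λ = 1, 4, -1.
For λ=1: eigenvector (-4,1,2).
For λ=4: eigenvector (1,0,0).
For λ=-1: eigenvector (-2,0,1).
General solution: c_1e^(t)(-4,1,2) + c_2e^(4t)(1,0,0) + c_3e^(-t)(-2,0,1).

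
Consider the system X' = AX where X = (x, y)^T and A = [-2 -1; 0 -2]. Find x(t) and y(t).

x(t) = c_1e^(-2t) + c_2te^(-2t) + c_2e^(-2t), y(t) = -c_2e^(-2t)

Coefficient matrix A = [[-2, -1], [0, -2]].
Characteristic polynomial det(A - λI) = λ^2 + 4λ + 4 = 0.
Single eigenvalue λ = -2 with algebraic multiplicity 2.
Eigenvector v = (1,0); generalized eigenvector w with (A-λI)w=v is (1,-1).
General solution: e^(-2t)[c_1·v + c_2·(t·v + w)].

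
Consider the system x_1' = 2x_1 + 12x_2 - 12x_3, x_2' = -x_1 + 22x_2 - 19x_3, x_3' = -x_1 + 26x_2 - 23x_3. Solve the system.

x_1(t) = K_1e^(2t) - 2K_3e^(-4t), x_2(t) = K_1e^(2t) + K_2e^(3t) - 3K_3e^(-4t), x_3(t) = K_1e^(2t) + K_2e^(3t) - 4K_3e^(-4t)

Coefficient matrix A = [[2, 12, -12], [-1, 22, -19], [-1, 26, -23]].
det(A - λI) = 0 gives eigenvalues λ = 2, 3, -4.
For λ=2: eigenvector (1,1,1).
For λ=3: eigenvector (0,1,1).
For λ=-4: eigenvector (-2,-3,-4).
General solution: K_1e^(2t)(1,1,1) + K_2e^(3t)(0,1,1) + K_3e^(-4t)(-2,-3,-4).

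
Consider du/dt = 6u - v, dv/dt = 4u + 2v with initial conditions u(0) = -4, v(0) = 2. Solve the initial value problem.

u(t) = -10te^(4t) - 4e^(4t), v(t) = -20te^(4t) + 2e^(4t)

Coefficient matrix A = [[6, -1], [4, 2]].
Characteristic polynomial det(A - λI) = λ^2 - 8λ + 16 = 0.
Single eigenvalue λ = 4 with algebraic multiplicity 2.
Eigenvector v = (1,2); generalized eigenvector w with (A-λI)w=v is (2,3).
General solution: e^(4t)[C_1·v + C_2·(t·v + w)].
Applying u(0)=-4, v(0)=2 gives C_1=16, C_2=-10.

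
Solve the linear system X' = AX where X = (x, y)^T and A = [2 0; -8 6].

x(t) = -c_1e^(2t), y(t) = -2c_1e^(2t) + c_2e^(6t)

Coefficient matrix A = [[2, 0], [-8, 6]].
Characteristic polynomial det(A - λI) = λ^2 - 8λ + 12 = 0.
Eigenvalues λ = 2, 6.
For λ=2: (A-λI) row 2 is [-8, 4], so an eigenvector is (-1, -2).
For λ=6: (A-λI) row 1 is [-4, 0], so an eigenvector is (0, 1).
General solution: c_1e^(2t)(-1,-2) + c_2e^(6t)(0,1).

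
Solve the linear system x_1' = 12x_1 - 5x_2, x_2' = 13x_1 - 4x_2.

x_1(t) = 2C_1e^(4t)sin(t) - C_1e^(4t)cos(t) - C_2e^(4t)sin(t) - 2C_2e^(4t)cos(t), x_2(t) = 3C_1e^(4t)sin(t) - 2C_1e^(4t)cos(t) - 2C_2e^(4t)sin(t) - 3C_2e^(4t)cos(t)

Coefficient matrix A = [[12, -5], [13, -4]].
Characteristic polynomial det(A - λI) = λ^2 - 8λ + 17 = 0.
Eigenvalues λ = 4 ± i (complex conjugate pair).
For λ=4+i: an eigenvector is (-1,-2) - i(2,3) = (-1 - 2i, -2 - 3i).
A real fundamental pair from Re and Im of e^((4+i)t)v: X_1 = e^(4t)(cos(t)·(-1,-2) + sin(t)·(2,3)), X_2 = e^(4t)(sin(t)·(-1,-2) - cos(t)·(2,3)).
General solution: C_1X_1 + C_2X_2.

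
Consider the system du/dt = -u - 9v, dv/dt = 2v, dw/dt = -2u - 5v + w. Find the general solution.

Coefficient matrix A = [[-1, -9, 0], [0, 2, 0], [-2, -5, 1]].
det(A - λI) = 0 gives eigenvalues λ = 1, 2, -1.
For λ=1: eigenvector (0,0,1).
For λ=2: eigenvector (-3,1,1).
For λ=-1: eigenvector (1,0,1).
General solution: c_1e^(t)(0,0,1) + c_2e^(2t)(-3,1,1) + c_3e^(-t)(1,0,1).

u(t) = -3c_2e^(2t) + c_3e^(-t), v(t) = c_2e^(2t), w(t) = c_1e^(t) + c_2e^(2t) + c_3e^(-t)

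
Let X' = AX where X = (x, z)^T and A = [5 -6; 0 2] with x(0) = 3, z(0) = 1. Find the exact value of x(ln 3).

A = [[5,-6],[0,2]]; eigenvalues λ = 5, 2.
Eigenvectors: (-1,0) for λ=5, (-2,-1) for λ=2.
From the initial condition, c_1 = -1, c_2 = -1.
x(ln 3) = (-1)(3^5)(-1) + (-1)(3^2)(-2) = 261.

261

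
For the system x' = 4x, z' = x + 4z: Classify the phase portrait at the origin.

A = [[4,0],[1,4]]; det(A-λI) = λ^2 - 8λ + 16.
repeated λ = 4 with a single eigenvector.

unstable improper node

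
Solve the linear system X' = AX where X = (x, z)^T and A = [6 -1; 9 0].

x(t) = K_1e^(3t) + K_2te^(3t), z(t) = 3K_1e^(3t) + 3K_2te^(3t) - K_2e^(3t)

Coefficient matrix A = [[6, -1], [9, 0]].
Characteristic polynomial det(A - λI) = λ^2 - 6λ + 9 = 0.
Single eigenvalue λ = 3 with algebraic multiplicity 2.
Eigenvector v = (1,3); generalized eigenvector w with (A-λI)w=v is (0,-1).
General solution: e^(3t)[K_1·v + K_2·(t·v + w)].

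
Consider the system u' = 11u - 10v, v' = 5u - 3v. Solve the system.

u(t) = K_1e^(4t)sin(t) + 3K_1e^(4t)cos(t) + 3K_2e^(4t)sin(t) - K_2e^(4t)cos(t), v(t) = K_1e^(4t)sin(t) + 2K_1e^(4t)cos(t) + 2K_2e^(4t)sin(t) - K_2e^(4t)cos(t)

Coefficient matrix A = [[11, -10], [5, -3]].
Characteristic polynomial det(A - λI) = λ^2 - 8λ + 17 = 0.
Eigenvalues λ = 4 ± i (complex conjugate pair).
For λ=4+i: an eigenvector is (3,2) - i(1,1) = (3 - i, 2 - i).
A real fundamental pair from Re and Im of e^((4+i)t)v: X_1 = e^(4t)(cos(t)·(3,2) + sin(t)·(1,1)), X_2 = e^(4t)(sin(t)·(3,2) - cos(t)·(1,1)).
General solution: K_1X_1 + K_2X_2.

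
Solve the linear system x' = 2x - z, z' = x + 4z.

x(t) = -c_1e^(3t) - c_2te^(3t) + 3c_2e^(3t), z(t) = c_1e^(3t) + c_2te^(3t) - 2c_2e^(3t)

Coefficient matrix A = [[2, -1], [1, 4]].
Characteristic polynomial det(A - λI) = λ^2 - 6λ + 9 = 0.
Single eigenvalue λ = 3 with algebraic multiplicity 2.
Eigenvector v = (-1,1); generalized eigenvector w with (A-λI)w=v is (3,-2).
General solution: e^(3t)[c_1·v + c_2·(t·v + w)].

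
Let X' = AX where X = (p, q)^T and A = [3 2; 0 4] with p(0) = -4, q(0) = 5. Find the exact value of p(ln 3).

432

A = [[3,2],[0,4]]; eigenvalues λ = 4, 3.
Eigenvectors: (2,1) for λ=4, (1,0) for λ=3.
From the initial condition, c_1 = 5, c_2 = -14.
p(ln 3) = (5)(3^4)(2) + (-14)(3^3)(1) = 432.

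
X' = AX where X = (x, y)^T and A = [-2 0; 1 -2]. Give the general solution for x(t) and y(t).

Coefficient matrix A = [[-2, 0], [1, -2]].
Characteristic polynomial det(A - λI) = λ^2 + 4λ + 4 = 0.
Single eigenvalue λ = -2 with algebraic multiplicity 2.
Eigenvector v = (0,1); generalized eigenvector w with (A-λI)w=v is (1,-2).
General solution: e^(-2t)[K_1·v + K_2·(t·v + w)].

x(t) = K_2e^(-2t), y(t) = K_1e^(-2t) + K_2te^(-2t) - 2K_2e^(-2t)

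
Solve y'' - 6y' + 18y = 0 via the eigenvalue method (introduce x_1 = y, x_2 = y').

y(t) = K_1e^(3t)cos(3t) + K_2e^(3t)sin(3t)

Let x_1 = y, x_2 = y'. Then x_1' = x_2 and x_2' = -18x_1 + 6x_2.
A = [[0,1],[-18,6]]; det(A-λI) = λ^2 - 6λ + 18.
Eigenvalues λ = 3 ± 3i.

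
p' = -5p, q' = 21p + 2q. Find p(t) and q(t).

Coefficient matrix A = [[-5, 0], [21, 2]].
Characteristic polynomial det(A - λI) = λ^2 + 3λ - 10 = 0.
Eigenvalues λ = -5, 2.
For λ=-5: (A-λI) row 2 is [21, 7], so an eigenvector is (1, -3).
For λ=2: (A-λI) row 1 is [-7, 0], so an eigenvector is (0, -1).
General solution: C_1e^(-5t)(1,-3) + C_2e^(2t)(0,-1).

p(t) = C_1e^(-5t), q(t) = -3C_1e^(-5t) - C_2e^(2t)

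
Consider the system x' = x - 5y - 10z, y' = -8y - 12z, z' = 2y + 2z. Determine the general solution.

x(t) = K_1e^(-4t) + K_2e^(t), y(t) = 3K_1e^(-4t) - 2K_3e^(-2t), z(t) = -K_1e^(-4t) + K_3e^(-2t)

Coefficient matrix A = [[1, -5, -10], [0, -8, -12], [0, 2, 2]].
det(A - λI) = 0 gives eigenvalues λ = -4, 1, -2.
For λ=-4: eigenvector (1,3,-1).
For λ=1: eigenvector (1,0,0).
For λ=-2: eigenvector (0,-2,1).
General solution: K_1e^(-4t)(1,3,-1) + K_2e^(t)(1,0,0) + K_3e^(-2t)(0,-2,1).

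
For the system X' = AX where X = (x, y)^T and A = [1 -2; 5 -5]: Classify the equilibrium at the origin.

A = [[1,-2],[5,-5]]; det(A-λI) = λ^2 + 4λ + 5.
λ = -2 ± i: negative real part.

stable spiral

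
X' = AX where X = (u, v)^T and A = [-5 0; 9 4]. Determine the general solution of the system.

u(t) = K_2e^(-5t), v(t) = K_1e^(4t) - K_2e^(-5t)

Coefficient matrix A = [[-5, 0], [9, 4]].
Characteristic polynomial det(A - λI) = λ^2 + λ - 20 = 0.
Eigenvalues λ = 4, -5.
For λ=4: (A-λI) row 1 is [-9, 0], so an eigenvector is (0, 1).
For λ=-5: (A-λI) row 2 is [9, 9], so an eigenvector is (1, -1).
General solution: K_1e^(4t)(0,1) + K_2e^(-5t)(1,-1).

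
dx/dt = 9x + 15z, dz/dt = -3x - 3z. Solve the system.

x(t) = c_1e^(3t)sin(3t) - 2c_1e^(3t)cos(3t) - 2c_2e^(3t)sin(3t) - c_2e^(3t)cos(3t), z(t) = c_1e^(3t)cos(3t) + c_2e^(3t)sin(3t)

Coefficient matrix A = [[9, 15], [-3, -3]].
Characteristic polynomial det(A - λI) = λ^2 - 6λ + 18 = 0.
Eigenvalues λ = 3 ± 3i (complex conjugate pair).
For λ=3+3i: an eigenvector is (-2,1) - i(1,0) = (-2 - i, 1).
A real fundamental pair from Re and Im of e^((3+3i)t)v: X_1 = e^(3t)(cos(3t)·(-2,1) + sin(3t)·(1,0)), X_2 = e^(3t)(sin(3t)·(-2,1) - cos(3t)·(1,0)).
General solution: c_1X_1 + c_2X_2.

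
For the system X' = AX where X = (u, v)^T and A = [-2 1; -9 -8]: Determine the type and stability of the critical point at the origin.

stable improper node

A = [[-2,1],[-9,-8]]; det(A-λI) = λ^2 + 10λ + 25.
repeated λ = -5 with a single eigenvector.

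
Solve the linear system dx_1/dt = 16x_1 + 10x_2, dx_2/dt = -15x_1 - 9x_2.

Coefficient matrix A = [[16, 10], [-15, -9]].
Characteristic polynomial det(A - λI) = λ^2 - 7λ + 6 = 0.
Eigenvalues λ = 1, 6.
For λ=1: (A-λI) row 1 is [15, 10], so an eigenvector is (2, -3).
For λ=6: (A-λI) row 1 is [10, 10], so an eigenvector is (1, -1).
General solution: K_1e^(t)(2,-3) + K_2e^(6t)(1,-1).

x_1(t) = 2K_1e^(t) + K_2e^(6t), x_2(t) = -3K_1e^(t) - K_2e^(6t)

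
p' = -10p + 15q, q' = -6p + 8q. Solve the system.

p(t) = 2C_1e^(-t)sin(3t) + C_1e^(-t)cos(3t) + C_2e^(-t)sin(3t) - 2C_2e^(-t)cos(3t), q(t) = C_1e^(-t)sin(3t) + C_1e^(-t)cos(3t) + C_2e^(-t)sin(3t) - C_2e^(-t)cos(3t)

Coefficient matrix A = [[-10, 15], [-6, 8]].
Characteristic polynomial det(A - λI) = λ^2 + 2λ + 10 = 0.
Eigenvalues λ = -1 ± 3i (complex conjugate pair).
For λ=-1+3i: an eigenvector is (1,1) - i(2,1) = (1 - 2i, 1 - i).
A real fundamental pair from Re and Im of e^((-1+3i)t)v: X_1 = e^(-t)(cos(3t)·(1,1) + sin(3t)·(2,1)), X_2 = e^(-t)(sin(3t)·(1,1) - cos(3t)·(2,1)).
General solution: C_1X_1 + C_2X_2.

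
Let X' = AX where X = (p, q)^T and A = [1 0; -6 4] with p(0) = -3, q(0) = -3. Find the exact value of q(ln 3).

A = [[1,0],[-6,4]]; eigenvalues λ = 4, 1.
Eigenvectors: (0,1) for λ=4, (1,2) for λ=1.
From the initial condition, c_1 = 3, c_2 = -3.
q(ln 3) = (3)(3^4)(1) + (-3)(3^1)(2) = 225.

225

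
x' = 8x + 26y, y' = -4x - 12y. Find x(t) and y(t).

Coefficient matrix A = [[8, 26], [-4, -12]].
Characteristic polynomial det(A - λI) = λ^2 + 4λ + 8 = 0.
Eigenvalues λ = -2 ± 2i (complex conjugate pair).
For λ=-2+2i: an eigenvector is (-2,1) - i(3,-1) = (-2 - 3i, 1 + i).
A real fundamental pair from Re and Im of e^((-2+2i)t)v: X_1 = e^(-2t)(cos(2t)·(-2,1) + sin(2t)·(3,-1)), X_2 = e^(-2t)(sin(2t)·(-2,1) - cos(2t)·(3,-1)).
General solution: K_1X_1 + K_2X_2.

x(t) = 3K_1e^(-2t)sin(2t) - 2K_1e^(-2t)cos(2t) - 2K_2e^(-2t)sin(2t) - 3K_2e^(-2t)cos(2t), y(t) = -K_1e^(-2t)sin(2t) + K_1e^(-2t)cos(2t) + K_2e^(-2t)sin(2t) + K_2e^(-2t)cos(2t)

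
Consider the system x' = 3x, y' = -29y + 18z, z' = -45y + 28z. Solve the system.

x(t) = c_3e^(3t), y(t) = 2c_1e^(-2t) - 3c_2e^(t), z(t) = 3c_1e^(-2t) - 5c_2e^(t)

Coefficient matrix A = [[3, 0, 0], [0, -29, 18], [0, -45, 28]].
det(A - λI) = 0 gives eigenvalues λ = -2, 1, 3.
For λ=-2: eigenvector (0,2,3).
For λ=1: eigenvector (0,-3,-5).
For λ=3: eigenvector (1,0,0).
General solution: c_1e^(-2t)(0,2,3) + c_2e^(t)(0,-3,-5) + c_3e^(3t)(1,0,0).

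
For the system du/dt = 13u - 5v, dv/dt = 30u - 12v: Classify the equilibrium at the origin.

saddle

A = [[13,-5],[30,-12]]; det(A-λI) = λ^2 - λ - 6.
λ = 3, -2: opposite signs.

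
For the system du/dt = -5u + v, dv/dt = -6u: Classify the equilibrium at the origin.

A = [[-5,1],[-6,0]]; det(A-λI) = λ^2 + 5λ + 6.
λ = -3, -2: both negative.

stable node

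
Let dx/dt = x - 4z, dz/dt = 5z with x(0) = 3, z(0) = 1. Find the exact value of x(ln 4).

-1008

A = [[1,-4],[0,5]]; eigenvalues λ = 5, 1.
Eigenvectors: (1,-1) for λ=5, (-1,0) for λ=1.
From the initial condition, c_1 = -1, c_2 = -4.
x(ln 4) = (-1)(4^5)(1) + (-4)(4^1)(-1) = -1008.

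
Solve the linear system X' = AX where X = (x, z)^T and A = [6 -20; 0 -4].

Coefficient matrix A = [[6, -20], [0, -4]].
Characteristic polynomial det(A - λI) = λ^2 - 2λ - 24 = 0.
Eigenvalues λ = 6, -4.
For λ=6: (A-λI) row 1 is [0, -20], so an eigenvector is (-1, 0).
For λ=-4: (A-λI) row 1 is [10, -20], so an eigenvector is (2, 1).
General solution: c_1e^(6t)(-1,0) + c_2e^(-4t)(2,1).

x(t) = -c_1e^(6t) + 2c_2e^(-4t), z(t) = c_2e^(-4t)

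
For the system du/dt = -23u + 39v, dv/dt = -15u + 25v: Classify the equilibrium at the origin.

unstable spiral

A = [[-23,39],[-15,25]]; det(A-λI) = λ^2 - 2λ + 10.
λ = 1 ± 3i: positive real part.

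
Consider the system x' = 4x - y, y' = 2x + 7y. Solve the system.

x(t) = K_1e^(6t) + K_2e^(5t), y(t) = -2K_1e^(6t) - K_2e^(5t)

Coefficient matrix A = [[4, -1], [2, 7]].
Characteristic polynomial det(A - λI) = λ^2 - 11λ + 30 = 0.
Eigenvalues λ = 6, 5.
For λ=6: (A-λI) row 1 is [-2, -1], so an eigenvector is (1, -2).
For λ=5: (A-λI) row 1 is [-1, -1], so an eigenvector is (1, -1).
General solution: K_1e^(6t)(1,-2) + K_2e^(5t)(1,-1).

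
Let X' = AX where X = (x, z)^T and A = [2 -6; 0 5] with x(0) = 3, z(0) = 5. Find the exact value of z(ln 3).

1215

A = [[2,-6],[0,5]]; eigenvalues λ = 5, 2.
Eigenvectors: (-2,1) for λ=5, (-1,0) for λ=2.
From the initial condition, c_1 = 5, c_2 = -13.
z(ln 3) = (5)(3^5)(1) + (-13)(3^2)(0) = 1215.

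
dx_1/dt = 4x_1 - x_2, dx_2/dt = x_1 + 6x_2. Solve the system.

Coefficient matrix A = [[4, -1], [1, 6]].
Characteristic polynomial det(A - λI) = λ^2 - 10λ + 25 = 0.
Single eigenvalue λ = 5 with algebraic multiplicity 2.
Eigenvector v = (-1,1); generalized eigenvector w with (A-λI)w=v is (-1,2).
General solution: e^(5t)[c_1·v + c_2·(t·v + w)].

x_1(t) = -c_1e^(5t) - c_2te^(5t) - c_2e^(5t), x_2(t) = c_1e^(5t) + c_2te^(5t) + 2c_2e^(5t)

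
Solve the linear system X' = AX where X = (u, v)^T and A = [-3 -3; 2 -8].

Coefficient matrix A = [[-3, -3], [2, -8]].
Characteristic polynomial det(A - λI) = λ^2 + 11λ + 30 = 0.
Eigenvalues λ = -6, -5.
For λ=-6: (A-λI) row 1 is [3, -3], so an eigenvector is (-1, -1).
For λ=-5: (A-λI) row 1 is [2, -3], so an eigenvector is (-3, -2).
General solution: K_1e^(-6t)(-1,-1) + K_2e^(-5t)(-3,-2).

u(t) = -K_1e^(-6t) - 3K_2e^(-5t), v(t) = -K_1e^(-6t) - 2K_2e^(-5t)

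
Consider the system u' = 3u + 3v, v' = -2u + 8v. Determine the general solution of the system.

Coefficient matrix A = [[3, 3], [-2, 8]].
Characteristic polynomial det(A - λI) = λ^2 - 11λ + 30 = 0.
Eigenvalues λ = 5, 6.
For λ=5: (A-λI) row 1 is [-2, 3], so an eigenvector is (3, 2).
For λ=6: (A-λI) row 1 is [-3, 3], so an eigenvector is (1, 1).
General solution: K_1e^(5t)(3,2) + K_2e^(6t)(1,1).

u(t) = 3K_1e^(5t) + K_2e^(6t), v(t) = 2K_1e^(5t) + K_2e^(6t)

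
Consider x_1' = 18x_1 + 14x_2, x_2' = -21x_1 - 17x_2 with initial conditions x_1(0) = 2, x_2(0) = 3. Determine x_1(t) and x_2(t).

x_1(t) = 12e^(4t) - 10e^(-3t), x_2(t) = -12e^(4t) + 15e^(-3t)

Coefficient matrix A = [[18, 14], [-21, -17]].
Characteristic polynomial det(A - λI) = λ^2 - λ - 12 = 0.
Eigenvalues λ = 4, -3.
For λ=4: (A-λI) row 1 is [14, 14], so an eigenvector is (1, -1).
For λ=-3: (A-λI) row 1 is [21, 14], so an eigenvector is (-2, 3).
General solution: c_1e^(4t)(1,-1) + c_2e^(-3t)(-2,3).
Applying x_1(0)=2, x_2(0)=3 gives c_1=12, c_2=5.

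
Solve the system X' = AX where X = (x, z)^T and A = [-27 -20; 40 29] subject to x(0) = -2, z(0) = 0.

x(t) = 14e^(t)sin(4t) - 2e^(t)cos(4t), z(t) = -20e^(t)sin(4t)

Coefficient matrix A = [[-27, -20], [40, 29]].
Characteristic polynomial det(A - λI) = λ^2 - 2λ + 17 = 0.
Eigenvalues λ = 1 ± 4i (complex conjugate pair).
For λ=1+4i: an eigenvector is (-2,3) - i(-1,1) = (-2 + i, 3 - i).
A real fundamental pair from Re and Im of e^((1+4i)t)v: X_1 = e^(t)(cos(4t)·(-2,3) + sin(4t)·(-1,1)), X_2 = e^(t)(sin(4t)·(-2,3) - cos(4t)·(-1,1)).
General solution: C_1X_1 + C_2X_2.
Applying x(0)=-2, z(0)=0 gives C_1=-2, C_2=-6.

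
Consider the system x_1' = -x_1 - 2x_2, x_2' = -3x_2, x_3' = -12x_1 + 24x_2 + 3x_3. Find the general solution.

x_1(t) = C_2e^(-3t) + C_3e^(-t), x_2(t) = C_2e^(-3t), x_3(t) = C_1e^(3t) - 2C_2e^(-3t) + 3C_3e^(-t)

Coefficient matrix A = [[-1, -2, 0], [0, -3, 0], [-12, 24, 3]].
det(A - λI) = 0 gives eigenvalues λ = 3, -3, -1.
For λ=3: eigenvector (0,0,1).
For λ=-3: eigenvector (1,1,-2).
For λ=-1: eigenvector (1,0,3).
General solution: C_1e^(3t)(0,0,1) + C_2e^(-3t)(1,1,-2) + C_3e^(-t)(1,0,3).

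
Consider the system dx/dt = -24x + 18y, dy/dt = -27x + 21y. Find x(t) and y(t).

Coefficient matrix A = [[-24, 18], [-27, 21]].
Characteristic polynomial det(A - λI) = λ^2 + 3λ - 18 = 0.
Eigenvalues λ = -6, 3.
For λ=-6: (A-λI) row 1 is [-18, 18], so an eigenvector is (-1, -1).
For λ=3: (A-λI) row 1 is [-27, 18], so an eigenvector is (-2, -3).
General solution: K_1e^(-6t)(-1,-1) + K_2e^(3t)(-2,-3).

x(t) = -K_1e^(-6t) - 2K_2e^(3t), y(t) = -K_1e^(-6t) - 3K_2e^(3t)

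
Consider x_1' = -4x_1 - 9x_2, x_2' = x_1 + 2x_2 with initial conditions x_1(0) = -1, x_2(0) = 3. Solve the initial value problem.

x_1(t) = -24te^(-t) - e^(-t), x_2(t) = 8te^(-t) + 3e^(-t)

Coefficient matrix A = [[-4, -9], [1, 2]].
Characteristic polynomial det(A - λI) = λ^2 + 2λ + 1 = 0.
Single eigenvalue λ = -1 with algebraic multiplicity 2.
Eigenvector v = (-3,1); generalized eigenvector w with (A-λI)w=v is (1,0).
General solution: e^(-t)[C_1·v + C_2·(t·v + w)].
Applying x_1(0)=-1, x_2(0)=3 gives C_1=3, C_2=8.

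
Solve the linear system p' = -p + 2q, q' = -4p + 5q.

p(t) = C_1e^(t) - C_2e^(3t), q(t) = C_1e^(t) - 2C_2e^(3t)

Coefficient matrix A = [[-1, 2], [-4, 5]].
Characteristic polynomial det(A - λI) = λ^2 - 4λ + 3 = 0.
Eigenvalues λ = 1, 3.
For λ=1: (A-λI) row 1 is [-2, 2], so an eigenvector is (1, 1).
For λ=3: (A-λI) row 1 is [-4, 2], so an eigenvector is (-1, -2).
General solution: C_1e^(t)(1,1) + C_2e^(3t)(-1,-2).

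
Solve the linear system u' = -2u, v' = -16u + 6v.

u(t) = -c_2e^(-2t), v(t) = -c_1e^(6t) - 2c_2e^(-2t)

Coefficient matrix A = [[-2, 0], [-16, 6]].
Characteristic polynomial det(A - λI) = λ^2 - 4λ - 12 = 0.
Eigenvalues λ = 6, -2.
For λ=6: (A-λI) row 1 is [-8, 0], so an eigenvector is (0, -1).
For λ=-2: (A-λI) row 2 is [-16, 8], so an eigenvector is (-1, -2).
General solution: c_1e^(6t)(0,-1) + c_2e^(-2t)(-1,-2).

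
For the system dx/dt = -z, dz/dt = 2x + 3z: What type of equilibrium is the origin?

A = [[0,-1],[2,3]]; det(A-λI) = λ^2 - 3λ + 2.
λ = 2, 1: both positive.

unstable node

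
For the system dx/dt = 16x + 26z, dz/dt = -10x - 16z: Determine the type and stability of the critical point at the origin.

A = [[16,26],[-10,-16]]; det(A-λI) = λ^2 + 4.
λ = 0 ± 2i: zero real part.

center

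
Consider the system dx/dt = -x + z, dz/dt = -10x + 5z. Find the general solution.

x(t) = K_1e^(2t)cos(t) + K_2e^(2t)sin(t), z(t) = -K_1e^(2t)sin(t) + 3K_1e^(2t)cos(t) + 3K_2e^(2t)sin(t) + K_2e^(2t)cos(t)

Coefficient matrix A = [[-1, 1], [-10, 5]].
Characteristic polynomial det(A - λI) = λ^2 - 4λ + 5 = 0.
Eigenvalues λ = 2 ± i (complex conjugate pair).
For λ=2+i: an eigenvector is (1,3) - i(0,-1) = (1, 3 + i).
A real fundamental pair from Re and Im of e^((2+i)t)v: X_1 = e^(2t)(cos(t)·(1,3) + sin(t)·(0,-1)), X_2 = e^(2t)(sin(t)·(1,3) - cos(t)·(0,-1)).
General solution: K_1X_1 + K_2X_2.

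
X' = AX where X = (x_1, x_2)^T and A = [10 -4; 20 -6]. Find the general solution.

x_1(t) = -C_1e^(2t)cos(4t) - C_2e^(2t)sin(4t), x_2(t) = -C_1e^(2t)sin(4t) - 2C_1e^(2t)cos(4t) - 2C_2e^(2t)sin(4t) + C_2e^(2t)cos(4t)

Coefficient matrix A = [[10, -4], [20, -6]].
Characteristic polynomial det(A - λI) = λ^2 - 4λ + 20 = 0.
Eigenvalues λ = 2 ± 4i (complex conjugate pair).
For λ=2+4i: an eigenvector is (-1,-2) - i(0,-1) = (-1, -2 + i).
A real fundamental pair from Re and Im of e^((2+4i)t)v: X_1 = e^(2t)(cos(4t)·(-1,-2) + sin(4t)·(0,-1)), X_2 = e^(2t)(sin(4t)·(-1,-2) - cos(4t)·(0,-1)).
General solution: C_1X_1 + C_2X_2.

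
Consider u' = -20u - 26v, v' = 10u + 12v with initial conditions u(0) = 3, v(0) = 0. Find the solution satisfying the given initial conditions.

u(t) = -24e^(-4t)sin(2t) + 3e^(-4t)cos(2t), v(t) = 15e^(-4t)sin(2t)

Coefficient matrix A = [[-20, -26], [10, 12]].
Characteristic polynomial det(A - λI) = λ^2 + 8λ + 20 = 0.
Eigenvalues λ = -4 ± 2i (complex conjugate pair).
For λ=-4+2i: an eigenvector is (3,-2) - i(2,-1) = (3 - 2i, -2 + i).
A real fundamental pair from Re and Im of e^((-4+2i)t)v: X_1 = e^(-4t)(cos(2t)·(3,-2) + sin(2t)·(2,-1)), X_2 = e^(-4t)(sin(2t)·(3,-2) - cos(2t)·(2,-1)).
General solution: K_1X_1 + K_2X_2.
Applying u(0)=3, v(0)=0 gives K_1=-3, K_2=-6.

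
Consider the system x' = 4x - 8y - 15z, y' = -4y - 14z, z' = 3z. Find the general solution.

Coefficient matrix A = [[4, -8, -15], [0, -4, -14], [0, 0, 3]].
det(A - λI) = 0 gives eigenvalues λ = 4, -4, 3.
For λ=4: eigenvector (1,0,0).
For λ=-4: eigenvector (-1,-1,0).
For λ=3: eigenvector (1,2,-1).
General solution: c_1e^(4t)(1,0,0) + c_2e^(-4t)(-1,-1,0) + c_3e^(3t)(1,2,-1).

x(t) = c_1e^(4t) - c_2e^(-4t) + c_3e^(3t), y(t) = -c_2e^(-4t) + 2c_3e^(3t), z(t) = -c_3e^(3t)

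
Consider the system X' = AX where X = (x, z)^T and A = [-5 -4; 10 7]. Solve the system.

Coefficient matrix A = [[-5, -4], [10, 7]].
Characteristic polynomial det(A - λI) = λ^2 - 2λ + 5 = 0.
Eigenvalues λ = 1 ± 2i (complex conjugate pair).
For λ=1+2i: an eigenvector is (1,-2) - i(1,-1) = (1 - i, -2 + i).
A real fundamental pair from Re and Im of e^((1+2i)t)v: X_1 = e^(t)(cos(2t)·(1,-2) + sin(2t)·(1,-1)), X_2 = e^(t)(sin(2t)·(1,-2) - cos(2t)·(1,-1)).
General solution: K_1X_1 + K_2X_2.

x(t) = K_1e^(t)sin(2t) + K_1e^(t)cos(2t) + K_2e^(t)sin(2t) - K_2e^(t)cos(2t), z(t) = -K_1e^(t)sin(2t) - 2K_1e^(t)cos(2t) - 2K_2e^(t)sin(2t) + K_2e^(t)cos(2t)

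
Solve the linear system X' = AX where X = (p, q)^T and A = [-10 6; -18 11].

p(t) = -2C_1e^(-t) - C_2e^(2t), q(t) = -3C_1e^(-t) - 2C_2e^(2t)

Coefficient matrix A = [[-10, 6], [-18, 11]].
Characteristic polynomial det(A - λI) = λ^2 - λ - 2 = 0.
Eigenvalues λ = -1, 2.
For λ=-1: (A-λI) row 1 is [-9, 6], so an eigenvector is (-2, -3).
For λ=2: (A-λI) row 1 is [-12, 6], so an eigenvector is (-1, -2).
General solution: C_1e^(-t)(-2,-3) + C_2e^(2t)(-1,-2).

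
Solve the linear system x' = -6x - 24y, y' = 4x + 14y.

Coefficient matrix A = [[-6, -24], [4, 14]].
Characteristic polynomial det(A - λI) = λ^2 - 8λ + 12 = 0.
Eigenvalues λ = 2, 6.
For λ=2: (A-λI) row 1 is [-8, -24], so an eigenvector is (3, -1).
For λ=6: (A-λI) row 1 is [-12, -24], so an eigenvector is (-2, 1).
General solution: c_1e^(2t)(3,-1) + c_2e^(6t)(-2,1).

x(t) = 3c_1e^(2t) - 2c_2e^(6t), y(t) = -c_1e^(2t) + c_2e^(6t)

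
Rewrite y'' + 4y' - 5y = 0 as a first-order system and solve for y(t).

Let x_1 = y, x_2 = y'. Then x_1' = x_2 and x_2' = 5x_1 - 4x_2.
A = [[0,1],[5,-4]]; det(A-λI) = λ^2 + 4λ - 5.
Eigenvalues λ = 1, -5 with eigenvectors (1,1), (1,-5).

y(t) = C_1e^(t) + C_2e^(-5t)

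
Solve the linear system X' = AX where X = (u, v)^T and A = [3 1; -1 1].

Coefficient matrix A = [[3, 1], [-1, 1]].
Characteristic polynomial det(A - λI) = λ^2 - 4λ + 4 = 0.
Single eigenvalue λ = 2 with algebraic multiplicity 2.
Eigenvector v = (1,-1); generalized eigenvector w with (A-λI)w=v is (3,-2).
General solution: e^(2t)[K_1·v + K_2·(t·v + w)].

u(t) = K_1e^(2t) + K_2te^(2t) + 3K_2e^(2t), v(t) = -K_1e^(2t) - K_2te^(2t) - 2K_2e^(2t)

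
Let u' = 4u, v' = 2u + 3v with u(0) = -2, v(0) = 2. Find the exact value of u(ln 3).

-162

A = [[4,0],[2,3]]; eigenvalues λ = 3, 4.
Eigenvectors: (0,1) for λ=3, (1,2) for λ=4.
From the initial condition, c_1 = 6, c_2 = -2.
u(ln 3) = (6)(3^3)(0) + (-2)(3^4)(1) = -162.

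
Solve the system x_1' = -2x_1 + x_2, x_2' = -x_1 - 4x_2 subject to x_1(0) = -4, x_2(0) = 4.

x_1(t) = -4e^(-3t), x_2(t) = 4e^(-3t)

Coefficient matrix A = [[-2, 1], [-1, -4]].
Characteristic polynomial det(A - λI) = λ^2 + 6λ + 9 = 0.
Single eigenvalue λ = -3 with algebraic multiplicity 2.
Eigenvector v = (1,-1); generalized eigenvector w with (A-λI)w=v is (-2,3).
General solution: e^(-3t)[K_1·v + K_2·(t·v + w)].
Applying x_1(0)=-4, x_2(0)=4 gives K_1=-4, K_2=0.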